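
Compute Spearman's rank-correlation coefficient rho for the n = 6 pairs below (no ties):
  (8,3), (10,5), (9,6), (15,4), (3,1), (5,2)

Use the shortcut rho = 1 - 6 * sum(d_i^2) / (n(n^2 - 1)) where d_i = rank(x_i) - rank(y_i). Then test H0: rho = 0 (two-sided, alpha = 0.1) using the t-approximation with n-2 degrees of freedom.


Step 1: Rank x and y separately (midranks; no ties here).
rank(x): 8->3, 10->5, 9->4, 15->6, 3->1, 5->2
rank(y): 3->3, 5->5, 6->6, 4->4, 1->1, 2->2
Step 2: d_i = R_x(i) - R_y(i); compute d_i^2.
  (3-3)^2=0, (5-5)^2=0, (4-6)^2=4, (6-4)^2=4, (1-1)^2=0, (2-2)^2=0
sum(d^2) = 8.
Step 3: rho = 1 - 6*8 / (6*(6^2 - 1)) = 1 - 48/210 = 0.771429.
Step 4: Under H0, t = rho * sqrt((n-2)/(1-rho^2)) = 2.4247 ~ t(4).
Step 5: Two-sided p-value from the t-distribution with 4 df = 0.072397.
Step 6: alpha = 0.1. reject H0.

rho = 0.7714, p = 0.072397, reject H0 at alpha = 0.1.


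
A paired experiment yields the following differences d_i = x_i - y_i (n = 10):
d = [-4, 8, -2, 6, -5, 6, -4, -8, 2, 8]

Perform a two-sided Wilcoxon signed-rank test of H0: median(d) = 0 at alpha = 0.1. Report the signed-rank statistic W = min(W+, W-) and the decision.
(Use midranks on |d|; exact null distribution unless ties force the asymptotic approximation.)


Step 1: Drop any zero differences (none here) and take |d_i|.
|d| = [4, 8, 2, 6, 5, 6, 4, 8, 2, 8]
Step 2: Midrank |d_i| (ties get averaged ranks).
ranks: |4|->3.5, |8|->9, |2|->1.5, |6|->6.5, |5|->5, |6|->6.5, |4|->3.5, |8|->9, |2|->1.5, |8|->9
Step 3: Attach original signs; sum ranks with positive sign and with negative sign.
W+ = 9 + 6.5 + 6.5 + 1.5 + 9 = 32.5
W- = 3.5 + 1.5 + 5 + 3.5 + 9 = 22.5
(Check: W+ + W- = 55 should equal n(n+1)/2 = 55.)
Step 4: Test statistic W = min(W+, W-) = 22.5.
Step 5: Ties in |d|, so use the tie-corrected normal approximation.
        E[W] = n(n+1)/4 = 10*11/4 = 27.5.
        Tie groups: |d|=2 (t=2), |d|=4 (t=2), |d|=6 (t=2), |d|=8 (t=3); sum(t^3 - t) = 42.
        Var[W] = n(n+1)(2n+1)/24 - sum(t^3-t)/48 = 2310/24 - 42/48 = 95.375.
        z = (W - E[W]) / sqrt(Var[W]) = (22.5 - 27.5) / 9.7660 = -0.5120.
        Two-sided p = 2*Phi(z) = 0.608665.
Step 6: alpha = 0.1. fail to reject H0.

W+ = 32.5, W- = 22.5, W = min = 22.5, p = 0.608665, fail to reject H0.


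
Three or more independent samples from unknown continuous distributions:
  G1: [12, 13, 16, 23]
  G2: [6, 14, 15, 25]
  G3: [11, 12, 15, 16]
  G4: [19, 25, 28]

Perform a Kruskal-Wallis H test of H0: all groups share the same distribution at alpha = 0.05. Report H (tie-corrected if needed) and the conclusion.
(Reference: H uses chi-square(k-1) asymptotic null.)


Step 1: Combine all N = 15 observations and assign midranks.
sorted (value, group, rank): (6,G2,1), (11,G3,2), (12,G1,3.5), (12,G3,3.5), (13,G1,5), (14,G2,6), (15,G2,7.5), (15,G3,7.5), (16,G1,9.5), (16,G3,9.5), (19,G4,11), (23,G1,12), (25,G2,13.5), (25,G4,13.5), (28,G4,15)
Step 2: Sum ranks within each group.
R_1 = 30 (n_1 = 4)
R_2 = 28 (n_2 = 4)
R_3 = 22.5 (n_3 = 4)
R_4 = 39.5 (n_4 = 3)
Step 3: H = 12/(N(N+1)) * sum(R_i^2/n_i) - 3(N+1)
     = 12/(15*16) * (30^2/4 + 28^2/4 + 22.5^2/4 + 39.5^2/3) - 3*16
     = 0.050000 * 1067.65 - 48
     = 5.382292.
Step 4: Ties present; correction factor C = 1 - 24/(15^3 - 15) = 0.992857. Corrected H = 5.382292 / 0.992857 = 5.421013.
Step 5: Under H0, H ~ chi^2(3); p-value = 0.143440.
Step 6: alpha = 0.05. fail to reject H0.

H = 5.4210, df = 3, p = 0.143440, fail to reject H0.


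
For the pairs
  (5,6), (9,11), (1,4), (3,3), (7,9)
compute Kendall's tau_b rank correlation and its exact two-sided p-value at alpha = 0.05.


Step 1: Enumerate the 10 unordered pairs (i,j) with i<j and classify each by sign(x_j-x_i) * sign(y_j-y_i).
  (1,2):dx=+4,dy=+5->C; (1,3):dx=-4,dy=-2->C; (1,4):dx=-2,dy=-3->C; (1,5):dx=+2,dy=+3->C
  (2,3):dx=-8,dy=-7->C; (2,4):dx=-6,dy=-8->C; (2,5):dx=-2,dy=-2->C; (3,4):dx=+2,dy=-1->D
  (3,5):dx=+6,dy=+5->C; (4,5):dx=+4,dy=+6->C
Step 2: C = 9, D = 1, total pairs = 10.
Step 3: tau = (C - D)/(n(n-1)/2) = (9 - 1)/10 = 0.800000.
Step 4: Exact two-sided p-value (enumerate n! = 120 permutations of y under H0): p = 0.083333.
Step 5: alpha = 0.05. fail to reject H0.

tau_b = 0.8000 (C=9, D=1), p = 0.083333, fail to reject H0.


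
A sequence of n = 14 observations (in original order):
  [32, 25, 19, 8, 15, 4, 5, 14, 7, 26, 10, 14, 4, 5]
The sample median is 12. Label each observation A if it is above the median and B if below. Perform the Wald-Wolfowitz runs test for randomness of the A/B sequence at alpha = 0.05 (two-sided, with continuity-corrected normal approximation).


Step 1: Compute median = 12; label A = above, B = below.
Labels in order: AAABABBABABABB  (n_A = 7, n_B = 7)
Step 2: Count runs R = 10.
Step 3: Under H0 (random ordering), E[R] = 2*n_A*n_B/(n_A+n_B) + 1 = 2*7*7/14 + 1 = 8.0000.
        Var[R] = 2*n_A*n_B*(2*n_A*n_B - n_A - n_B) / ((n_A+n_B)^2 * (n_A+n_B-1)) = 8232/2548 = 3.2308.
        SD[R] = 1.7974.
Step 4: Continuity-corrected z = (R - 0.5 - E[R]) / SD[R] = (10 - 0.5 - 8.0000) / 1.7974 = 0.8345.
Step 5: Two-sided p-value via normal approximation = 2*(1 - Phi(|z|)) = 0.403986.
Step 6: alpha = 0.05. fail to reject H0.

R = 10, z = 0.8345, p = 0.403986, fail to reject H0.


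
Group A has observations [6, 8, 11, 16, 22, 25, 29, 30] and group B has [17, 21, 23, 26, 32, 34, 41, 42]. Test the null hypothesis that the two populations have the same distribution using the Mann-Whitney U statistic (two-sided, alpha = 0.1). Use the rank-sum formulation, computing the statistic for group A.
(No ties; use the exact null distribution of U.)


Step 1: Combine and sort all 16 observations; assign midranks.
sorted (value, group): (6,X), (8,X), (11,X), (16,X), (17,Y), (21,Y), (22,X), (23,Y), (25,X), (26,Y), (29,X), (30,X), (32,Y), (34,Y), (41,Y), (42,Y)
ranks: 6->1, 8->2, 11->3, 16->4, 17->5, 21->6, 22->7, 23->8, 25->9, 26->10, 29->11, 30->12, 32->13, 34->14, 41->15, 42->16
Step 2: Rank sum for X: R1 = 1 + 2 + 3 + 4 + 7 + 9 + 11 + 12 = 49.
Step 3: U_X = R1 - n1(n1+1)/2 = 49 - 8*9/2 = 49 - 36 = 13.
       U_Y = n1*n2 - U_X = 64 - 13 = 51.
Step 4: No ties, so the exact null distribution of U (based on enumerating the C(16,8) = 12870 equally likely rank assignments) gives the two-sided p-value.
Step 5: p-value = 0.049883; compare to alpha = 0.1. reject H0.

U_X = 13, p = 0.049883, reject H0 at alpha = 0.1.


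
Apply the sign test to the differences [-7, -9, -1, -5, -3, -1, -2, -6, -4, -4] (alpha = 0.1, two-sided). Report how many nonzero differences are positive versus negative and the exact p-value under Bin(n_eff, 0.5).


Step 1: Discard zero differences. Original n = 10; n_eff = number of nonzero differences = 10.
Nonzero differences (with sign): -7, -9, -1, -5, -3, -1, -2, -6, -4, -4
Step 2: Count signs: positive = 0, negative = 10.
Step 3: Under H0: P(positive) = 0.5, so the number of positives S ~ Bin(10, 0.5).
Step 4: Two-sided exact p-value = sum of Bin(10,0.5) probabilities at or below the observed probability = 0.001953.
Step 5: alpha = 0.1. reject H0.

n_eff = 10, pos = 0, neg = 10, p = 0.001953, reject H0.


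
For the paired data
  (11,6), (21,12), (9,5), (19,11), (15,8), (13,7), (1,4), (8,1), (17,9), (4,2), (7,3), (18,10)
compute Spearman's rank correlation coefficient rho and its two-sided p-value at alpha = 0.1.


Step 1: Rank x and y separately (midranks; no ties here).
rank(x): 11->6, 21->12, 9->5, 19->11, 15->8, 13->7, 1->1, 8->4, 17->9, 4->2, 7->3, 18->10
rank(y): 6->6, 12->12, 5->5, 11->11, 8->8, 7->7, 4->4, 1->1, 9->9, 2->2, 3->3, 10->10
Step 2: d_i = R_x(i) - R_y(i); compute d_i^2.
  (6-6)^2=0, (12-12)^2=0, (5-5)^2=0, (11-11)^2=0, (8-8)^2=0, (7-7)^2=0, (1-4)^2=9, (4-1)^2=9, (9-9)^2=0, (2-2)^2=0, (3-3)^2=0, (10-10)^2=0
sum(d^2) = 18.
Step 3: rho = 1 - 6*18 / (12*(12^2 - 1)) = 1 - 108/1716 = 0.937063.
Step 4: Under H0, t = rho * sqrt((n-2)/(1-rho^2)) = 8.4868 ~ t(10).
Step 5: Two-sided p-value from the t-distribution with 10 df = 0.000007.
Step 6: alpha = 0.1. reject H0.

rho = 0.9371, p = 0.000007, reject H0 at alpha = 0.1.


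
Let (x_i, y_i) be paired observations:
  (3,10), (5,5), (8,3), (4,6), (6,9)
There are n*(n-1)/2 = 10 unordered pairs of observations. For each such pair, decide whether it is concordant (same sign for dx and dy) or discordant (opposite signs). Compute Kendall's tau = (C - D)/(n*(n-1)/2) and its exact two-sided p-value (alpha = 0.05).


Step 1: Enumerate the 10 unordered pairs (i,j) with i<j and classify each by sign(x_j-x_i) * sign(y_j-y_i).
  (1,2):dx=+2,dy=-5->D; (1,3):dx=+5,dy=-7->D; (1,4):dx=+1,dy=-4->D; (1,5):dx=+3,dy=-1->D
  (2,3):dx=+3,dy=-2->D; (2,4):dx=-1,dy=+1->D; (2,5):dx=+1,dy=+4->C; (3,4):dx=-4,dy=+3->D
  (3,5):dx=-2,dy=+6->D; (4,5):dx=+2,dy=+3->C
Step 2: C = 2, D = 8, total pairs = 10.
Step 3: tau = (C - D)/(n(n-1)/2) = (2 - 8)/10 = -0.600000.
Step 4: Exact two-sided p-value (enumerate n! = 120 permutations of y under H0): p = 0.233333.
Step 5: alpha = 0.05. fail to reject H0.

tau_b = -0.6000 (C=2, D=8), p = 0.233333, fail to reject H0.


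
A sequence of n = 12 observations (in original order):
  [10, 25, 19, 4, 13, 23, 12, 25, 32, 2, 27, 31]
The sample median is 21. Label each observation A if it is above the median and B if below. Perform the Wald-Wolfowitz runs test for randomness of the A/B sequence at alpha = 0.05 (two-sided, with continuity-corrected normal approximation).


Step 1: Compute median = 21; label A = above, B = below.
Labels in order: BABBBABAABAA  (n_A = 6, n_B = 6)
Step 2: Count runs R = 8.
Step 3: Under H0 (random ordering), E[R] = 2*n_A*n_B/(n_A+n_B) + 1 = 2*6*6/12 + 1 = 7.0000.
        Var[R] = 2*n_A*n_B*(2*n_A*n_B - n_A - n_B) / ((n_A+n_B)^2 * (n_A+n_B-1)) = 4320/1584 = 2.7273.
        SD[R] = 1.6514.
Step 4: Continuity-corrected z = (R - 0.5 - E[R]) / SD[R] = (8 - 0.5 - 7.0000) / 1.6514 = 0.3028.
Step 5: Two-sided p-value via normal approximation = 2*(1 - Phi(|z|)) = 0.762069.
Step 6: alpha = 0.05. fail to reject H0.

R = 8, z = 0.3028, p = 0.762069, fail to reject H0.


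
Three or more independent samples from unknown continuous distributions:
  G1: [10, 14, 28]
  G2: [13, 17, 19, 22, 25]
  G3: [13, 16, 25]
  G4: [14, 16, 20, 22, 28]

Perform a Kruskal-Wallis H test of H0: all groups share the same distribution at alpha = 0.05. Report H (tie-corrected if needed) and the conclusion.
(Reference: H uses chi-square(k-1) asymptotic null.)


Step 1: Combine all N = 16 observations and assign midranks.
sorted (value, group, rank): (10,G1,1), (13,G2,2.5), (13,G3,2.5), (14,G1,4.5), (14,G4,4.5), (16,G3,6.5), (16,G4,6.5), (17,G2,8), (19,G2,9), (20,G4,10), (22,G2,11.5), (22,G4,11.5), (25,G2,13.5), (25,G3,13.5), (28,G1,15.5), (28,G4,15.5)
Step 2: Sum ranks within each group.
R_1 = 21 (n_1 = 3)
R_2 = 44.5 (n_2 = 5)
R_3 = 22.5 (n_3 = 3)
R_4 = 48 (n_4 = 5)
Step 3: H = 12/(N(N+1)) * sum(R_i^2/n_i) - 3(N+1)
     = 12/(16*17) * (21^2/3 + 44.5^2/5 + 22.5^2/3 + 48^2/5) - 3*17
     = 0.044118 * 1172.6 - 51
     = 0.732353.
Step 4: Ties present; correction factor C = 1 - 36/(16^3 - 16) = 0.991176. Corrected H = 0.732353 / 0.991176 = 0.738872.
Step 5: Under H0, H ~ chi^2(3); p-value = 0.864025.
Step 6: alpha = 0.05. fail to reject H0.

H = 0.7389, df = 3, p = 0.864025, fail to reject H0.


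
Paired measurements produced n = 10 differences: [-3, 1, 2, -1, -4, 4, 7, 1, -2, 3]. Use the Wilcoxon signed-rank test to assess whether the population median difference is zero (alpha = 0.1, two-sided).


Step 1: Drop any zero differences (none here) and take |d_i|.
|d| = [3, 1, 2, 1, 4, 4, 7, 1, 2, 3]
Step 2: Midrank |d_i| (ties get averaged ranks).
ranks: |3|->6.5, |1|->2, |2|->4.5, |1|->2, |4|->8.5, |4|->8.5, |7|->10, |1|->2, |2|->4.5, |3|->6.5
Step 3: Attach original signs; sum ranks with positive sign and with negative sign.
W+ = 2 + 4.5 + 8.5 + 10 + 2 + 6.5 = 33.5
W- = 6.5 + 2 + 8.5 + 4.5 = 21.5
(Check: W+ + W- = 55 should equal n(n+1)/2 = 55.)
Step 4: Test statistic W = min(W+, W-) = 21.5.
Step 5: Ties in |d|, so use the tie-corrected normal approximation.
        E[W] = n(n+1)/4 = 10*11/4 = 27.5.
        Tie groups: |d|=1 (t=3), |d|=2 (t=2), |d|=3 (t=2), |d|=4 (t=2); sum(t^3 - t) = 42.
        Var[W] = n(n+1)(2n+1)/24 - sum(t^3-t)/48 = 2310/24 - 42/48 = 95.375.
        z = (W - E[W]) / sqrt(Var[W]) = (21.5 - 27.5) / 9.7660 = -0.6144.
        Two-sided p = 2*Phi(z) = 0.538967.
Step 6: alpha = 0.1. fail to reject H0.

W+ = 33.5, W- = 21.5, W = min = 21.5, p = 0.538967, fail to reject H0.


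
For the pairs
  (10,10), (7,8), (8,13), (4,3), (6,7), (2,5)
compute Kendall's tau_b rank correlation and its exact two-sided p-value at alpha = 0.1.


Step 1: Enumerate the 15 unordered pairs (i,j) with i<j and classify each by sign(x_j-x_i) * sign(y_j-y_i).
  (1,2):dx=-3,dy=-2->C; (1,3):dx=-2,dy=+3->D; (1,4):dx=-6,dy=-7->C; (1,5):dx=-4,dy=-3->C
  (1,6):dx=-8,dy=-5->C; (2,3):dx=+1,dy=+5->C; (2,4):dx=-3,dy=-5->C; (2,5):dx=-1,dy=-1->C
  (2,6):dx=-5,dy=-3->C; (3,4):dx=-4,dy=-10->C; (3,5):dx=-2,dy=-6->C; (3,6):dx=-6,dy=-8->C
  (4,5):dx=+2,dy=+4->C; (4,6):dx=-2,dy=+2->D; (5,6):dx=-4,dy=-2->C
Step 2: C = 13, D = 2, total pairs = 15.
Step 3: tau = (C - D)/(n(n-1)/2) = (13 - 2)/15 = 0.733333.
Step 4: Exact two-sided p-value (enumerate n! = 720 permutations of y under H0): p = 0.055556.
Step 5: alpha = 0.1. reject H0.

tau_b = 0.7333 (C=13, D=2), p = 0.055556, reject H0.


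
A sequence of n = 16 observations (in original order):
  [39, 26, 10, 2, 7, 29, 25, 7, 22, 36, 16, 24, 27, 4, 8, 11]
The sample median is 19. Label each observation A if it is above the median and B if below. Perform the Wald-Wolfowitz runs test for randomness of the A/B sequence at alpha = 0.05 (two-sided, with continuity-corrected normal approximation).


Step 1: Compute median = 19; label A = above, B = below.
Labels in order: AABBBAABAABAABBB  (n_A = 8, n_B = 8)
Step 2: Count runs R = 8.
Step 3: Under H0 (random ordering), E[R] = 2*n_A*n_B/(n_A+n_B) + 1 = 2*8*8/16 + 1 = 9.0000.
        Var[R] = 2*n_A*n_B*(2*n_A*n_B - n_A - n_B) / ((n_A+n_B)^2 * (n_A+n_B-1)) = 14336/3840 = 3.7333.
        SD[R] = 1.9322.
Step 4: Continuity-corrected z = (R + 0.5 - E[R]) / SD[R] = (8 + 0.5 - 9.0000) / 1.9322 = -0.2588.
Step 5: Two-sided p-value via normal approximation = 2*(1 - Phi(|z|)) = 0.795809.
Step 6: alpha = 0.05. fail to reject H0.

R = 8, z = -0.2588, p = 0.795809, fail to reject H0.


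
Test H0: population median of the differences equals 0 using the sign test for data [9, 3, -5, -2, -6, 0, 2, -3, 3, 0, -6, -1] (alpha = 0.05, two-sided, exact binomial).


Step 1: Discard zero differences. Original n = 12; n_eff = number of nonzero differences = 10.
Nonzero differences (with sign): +9, +3, -5, -2, -6, +2, -3, +3, -6, -1
Step 2: Count signs: positive = 4, negative = 6.
Step 3: Under H0: P(positive) = 0.5, so the number of positives S ~ Bin(10, 0.5).
Step 4: Two-sided exact p-value = sum of Bin(10,0.5) probabilities at or below the observed probability = 0.753906.
Step 5: alpha = 0.05. fail to reject H0.

n_eff = 10, pos = 4, neg = 6, p = 0.753906, fail to reject H0.


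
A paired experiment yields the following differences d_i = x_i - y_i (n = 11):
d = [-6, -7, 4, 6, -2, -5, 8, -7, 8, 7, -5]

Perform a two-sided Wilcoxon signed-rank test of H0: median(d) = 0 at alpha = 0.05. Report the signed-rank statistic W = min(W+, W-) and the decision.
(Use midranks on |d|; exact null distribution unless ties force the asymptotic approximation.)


Step 1: Drop any zero differences (none here) and take |d_i|.
|d| = [6, 7, 4, 6, 2, 5, 8, 7, 8, 7, 5]
Step 2: Midrank |d_i| (ties get averaged ranks).
ranks: |6|->5.5, |7|->8, |4|->2, |6|->5.5, |2|->1, |5|->3.5, |8|->10.5, |7|->8, |8|->10.5, |7|->8, |5|->3.5
Step 3: Attach original signs; sum ranks with positive sign and with negative sign.
W+ = 2 + 5.5 + 10.5 + 10.5 + 8 = 36.5
W- = 5.5 + 8 + 1 + 3.5 + 8 + 3.5 = 29.5
(Check: W+ + W- = 66 should equal n(n+1)/2 = 66.)
Step 4: Test statistic W = min(W+, W-) = 29.5.
Step 5: Ties in |d|, so use the tie-corrected normal approximation.
        E[W] = n(n+1)/4 = 11*12/4 = 33.
        Tie groups: |d|=5 (t=2), |d|=6 (t=2), |d|=7 (t=3), |d|=8 (t=2); sum(t^3 - t) = 42.
        Var[W] = n(n+1)(2n+1)/24 - sum(t^3-t)/48 = 3036/24 - 42/48 = 125.625.
        z = (W - E[W]) / sqrt(Var[W]) = (29.5 - 33) / 11.2083 = -0.3123.
        Two-sided p = 2*Phi(z) = 0.754835.
Step 6: alpha = 0.05. fail to reject H0.

W+ = 36.5, W- = 29.5, W = min = 29.5, p = 0.754835, fail to reject H0.


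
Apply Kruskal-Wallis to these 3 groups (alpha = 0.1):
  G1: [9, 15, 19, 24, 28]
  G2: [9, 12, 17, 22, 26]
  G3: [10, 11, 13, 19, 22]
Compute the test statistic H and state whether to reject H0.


Step 1: Combine all N = 15 observations and assign midranks.
sorted (value, group, rank): (9,G1,1.5), (9,G2,1.5), (10,G3,3), (11,G3,4), (12,G2,5), (13,G3,6), (15,G1,7), (17,G2,8), (19,G1,9.5), (19,G3,9.5), (22,G2,11.5), (22,G3,11.5), (24,G1,13), (26,G2,14), (28,G1,15)
Step 2: Sum ranks within each group.
R_1 = 46 (n_1 = 5)
R_2 = 40 (n_2 = 5)
R_3 = 34 (n_3 = 5)
Step 3: H = 12/(N(N+1)) * sum(R_i^2/n_i) - 3(N+1)
     = 12/(15*16) * (46^2/5 + 40^2/5 + 34^2/5) - 3*16
     = 0.050000 * 974.4 - 48
     = 0.720000.
Step 4: Ties present; correction factor C = 1 - 18/(15^3 - 15) = 0.994643. Corrected H = 0.720000 / 0.994643 = 0.723878.
Step 5: Under H0, H ~ chi^2(2); p-value = 0.696325.
Step 6: alpha = 0.1. fail to reject H0.

H = 0.7239, df = 2, p = 0.696325, fail to reject H0.


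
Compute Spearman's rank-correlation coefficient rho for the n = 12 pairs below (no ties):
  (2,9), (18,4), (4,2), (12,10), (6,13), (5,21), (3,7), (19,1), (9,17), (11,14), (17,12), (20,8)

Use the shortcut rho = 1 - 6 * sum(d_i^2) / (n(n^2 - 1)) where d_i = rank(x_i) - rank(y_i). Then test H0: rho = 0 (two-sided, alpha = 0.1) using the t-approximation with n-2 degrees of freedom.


Step 1: Rank x and y separately (midranks; no ties here).
rank(x): 2->1, 18->10, 4->3, 12->8, 6->5, 5->4, 3->2, 19->11, 9->6, 11->7, 17->9, 20->12
rank(y): 9->6, 4->3, 2->2, 10->7, 13->9, 21->12, 7->4, 1->1, 17->11, 14->10, 12->8, 8->5
Step 2: d_i = R_x(i) - R_y(i); compute d_i^2.
  (1-6)^2=25, (10-3)^2=49, (3-2)^2=1, (8-7)^2=1, (5-9)^2=16, (4-12)^2=64, (2-4)^2=4, (11-1)^2=100, (6-11)^2=25, (7-10)^2=9, (9-8)^2=1, (12-5)^2=49
sum(d^2) = 344.
Step 3: rho = 1 - 6*344 / (12*(12^2 - 1)) = 1 - 2064/1716 = -0.202797.
Step 4: Under H0, t = rho * sqrt((n-2)/(1-rho^2)) = -0.6549 ~ t(10).
Step 5: Two-sided p-value from the t-distribution with 10 df = 0.527302.
Step 6: alpha = 0.1. fail to reject H0.

rho = -0.2028, p = 0.527302, fail to reject H0 at alpha = 0.1.


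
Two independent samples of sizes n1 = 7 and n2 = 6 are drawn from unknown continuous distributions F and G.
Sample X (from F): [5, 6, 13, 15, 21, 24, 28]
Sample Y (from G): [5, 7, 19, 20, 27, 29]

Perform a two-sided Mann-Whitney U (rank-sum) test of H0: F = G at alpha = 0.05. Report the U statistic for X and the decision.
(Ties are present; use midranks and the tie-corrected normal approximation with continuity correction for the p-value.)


Step 1: Combine and sort all 13 observations; assign midranks.
sorted (value, group): (5,X), (5,Y), (6,X), (7,Y), (13,X), (15,X), (19,Y), (20,Y), (21,X), (24,X), (27,Y), (28,X), (29,Y)
ranks: 5->1.5, 5->1.5, 6->3, 7->4, 13->5, 15->6, 19->7, 20->8, 21->9, 24->10, 27->11, 28->12, 29->13
Step 2: Rank sum for X: R1 = 1.5 + 3 + 5 + 6 + 9 + 10 + 12 = 46.5.
Step 3: U_X = R1 - n1(n1+1)/2 = 46.5 - 7*8/2 = 46.5 - 28 = 18.5.
       U_Y = n1*n2 - U_X = 42 - 18.5 = 23.5.
Step 4: Ties are present, so use the tie-corrected normal approximation (with continuity correction) for the p-value.
Step 5: p-value = 0.774796; compare to alpha = 0.05. fail to reject H0.

U_X = 18.5, p = 0.774796, fail to reject H0 at alpha = 0.05.


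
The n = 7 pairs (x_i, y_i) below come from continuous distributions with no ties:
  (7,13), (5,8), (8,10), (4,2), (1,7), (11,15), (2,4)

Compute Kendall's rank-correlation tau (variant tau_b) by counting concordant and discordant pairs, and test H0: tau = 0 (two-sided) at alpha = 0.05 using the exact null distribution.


Step 1: Enumerate the 21 unordered pairs (i,j) with i<j and classify each by sign(x_j-x_i) * sign(y_j-y_i).
  (1,2):dx=-2,dy=-5->C; (1,3):dx=+1,dy=-3->D; (1,4):dx=-3,dy=-11->C; (1,5):dx=-6,dy=-6->C
  (1,6):dx=+4,dy=+2->C; (1,7):dx=-5,dy=-9->C; (2,3):dx=+3,dy=+2->C; (2,4):dx=-1,dy=-6->C
  (2,5):dx=-4,dy=-1->C; (2,6):dx=+6,dy=+7->C; (2,7):dx=-3,dy=-4->C; (3,4):dx=-4,dy=-8->C
  (3,5):dx=-7,dy=-3->C; (3,6):dx=+3,dy=+5->C; (3,7):dx=-6,dy=-6->C; (4,5):dx=-3,dy=+5->D
  (4,6):dx=+7,dy=+13->C; (4,7):dx=-2,dy=+2->D; (5,6):dx=+10,dy=+8->C; (5,7):dx=+1,dy=-3->D
  (6,7):dx=-9,dy=-11->C
Step 2: C = 17, D = 4, total pairs = 21.
Step 3: tau = (C - D)/(n(n-1)/2) = (17 - 4)/21 = 0.619048.
Step 4: Exact two-sided p-value (enumerate n! = 5040 permutations of y under H0): p = 0.069048.
Step 5: alpha = 0.05. fail to reject H0.

tau_b = 0.6190 (C=17, D=4), p = 0.069048, fail to reject H0.


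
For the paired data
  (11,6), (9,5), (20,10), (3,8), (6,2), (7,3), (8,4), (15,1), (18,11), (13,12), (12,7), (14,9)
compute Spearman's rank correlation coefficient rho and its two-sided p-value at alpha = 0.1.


Step 1: Rank x and y separately (midranks; no ties here).
rank(x): 11->6, 9->5, 20->12, 3->1, 6->2, 7->3, 8->4, 15->10, 18->11, 13->8, 12->7, 14->9
rank(y): 6->6, 5->5, 10->10, 8->8, 2->2, 3->3, 4->4, 1->1, 11->11, 12->12, 7->7, 9->9
Step 2: d_i = R_x(i) - R_y(i); compute d_i^2.
  (6-6)^2=0, (5-5)^2=0, (12-10)^2=4, (1-8)^2=49, (2-2)^2=0, (3-3)^2=0, (4-4)^2=0, (10-1)^2=81, (11-11)^2=0, (8-12)^2=16, (7-7)^2=0, (9-9)^2=0
sum(d^2) = 150.
Step 3: rho = 1 - 6*150 / (12*(12^2 - 1)) = 1 - 900/1716 = 0.475524.
Step 4: Under H0, t = rho * sqrt((n-2)/(1-rho^2)) = 1.7094 ~ t(10).
Step 5: Two-sided p-value from the t-distribution with 10 df = 0.118176.
Step 6: alpha = 0.1. fail to reject H0.

rho = 0.4755, p = 0.118176, fail to reject H0 at alpha = 0.1.


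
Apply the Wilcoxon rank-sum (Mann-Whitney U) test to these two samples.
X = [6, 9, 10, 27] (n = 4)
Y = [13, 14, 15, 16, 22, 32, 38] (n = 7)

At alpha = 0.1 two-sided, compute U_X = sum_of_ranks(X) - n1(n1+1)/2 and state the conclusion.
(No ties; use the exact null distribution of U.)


Step 1: Combine and sort all 11 observations; assign midranks.
sorted (value, group): (6,X), (9,X), (10,X), (13,Y), (14,Y), (15,Y), (16,Y), (22,Y), (27,X), (32,Y), (38,Y)
ranks: 6->1, 9->2, 10->3, 13->4, 14->5, 15->6, 16->7, 22->8, 27->9, 32->10, 38->11
Step 2: Rank sum for X: R1 = 1 + 2 + 3 + 9 = 15.
Step 3: U_X = R1 - n1(n1+1)/2 = 15 - 4*5/2 = 15 - 10 = 5.
       U_Y = n1*n2 - U_X = 28 - 5 = 23.
Step 4: No ties, so the exact null distribution of U (based on enumerating the C(11,4) = 330 equally likely rank assignments) gives the two-sided p-value.
Step 5: p-value = 0.109091; compare to alpha = 0.1. fail to reject H0.

U_X = 5, p = 0.109091, fail to reject H0 at alpha = 0.1.


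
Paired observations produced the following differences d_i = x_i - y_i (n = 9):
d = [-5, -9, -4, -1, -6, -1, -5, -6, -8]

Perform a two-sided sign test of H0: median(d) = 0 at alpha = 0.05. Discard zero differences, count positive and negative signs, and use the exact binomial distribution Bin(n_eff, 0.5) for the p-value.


Step 1: Discard zero differences. Original n = 9; n_eff = number of nonzero differences = 9.
Nonzero differences (with sign): -5, -9, -4, -1, -6, -1, -5, -6, -8
Step 2: Count signs: positive = 0, negative = 9.
Step 3: Under H0: P(positive) = 0.5, so the number of positives S ~ Bin(9, 0.5).
Step 4: Two-sided exact p-value = sum of Bin(9,0.5) probabilities at or below the observed probability = 0.003906.
Step 5: alpha = 0.05. reject H0.

n_eff = 9, pos = 0, neg = 9, p = 0.003906, reject H0.


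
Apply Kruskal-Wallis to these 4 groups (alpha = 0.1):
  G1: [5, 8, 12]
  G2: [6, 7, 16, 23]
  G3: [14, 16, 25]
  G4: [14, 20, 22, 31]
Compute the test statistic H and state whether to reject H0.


Step 1: Combine all N = 14 observations and assign midranks.
sorted (value, group, rank): (5,G1,1), (6,G2,2), (7,G2,3), (8,G1,4), (12,G1,5), (14,G3,6.5), (14,G4,6.5), (16,G2,8.5), (16,G3,8.5), (20,G4,10), (22,G4,11), (23,G2,12), (25,G3,13), (31,G4,14)
Step 2: Sum ranks within each group.
R_1 = 10 (n_1 = 3)
R_2 = 25.5 (n_2 = 4)
R_3 = 28 (n_3 = 3)
R_4 = 41.5 (n_4 = 4)
Step 3: H = 12/(N(N+1)) * sum(R_i^2/n_i) - 3(N+1)
     = 12/(14*15) * (10^2/3 + 25.5^2/4 + 28^2/3 + 41.5^2/4) - 3*15
     = 0.057143 * 887.792 - 45
     = 5.730952.
Step 4: Ties present; correction factor C = 1 - 12/(14^3 - 14) = 0.995604. Corrected H = 5.730952 / 0.995604 = 5.756255.
Step 5: Under H0, H ~ chi^2(3); p-value = 0.124090.
Step 6: alpha = 0.1. fail to reject H0.

H = 5.7563, df = 3, p = 0.124090, fail to reject H0.


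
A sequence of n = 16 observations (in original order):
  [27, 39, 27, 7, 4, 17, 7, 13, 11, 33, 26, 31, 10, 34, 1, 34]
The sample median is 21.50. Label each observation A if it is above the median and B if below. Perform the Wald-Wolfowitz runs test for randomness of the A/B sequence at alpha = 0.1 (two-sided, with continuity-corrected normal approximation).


Step 1: Compute median = 21.50; label A = above, B = below.
Labels in order: AAABBBBBBAAABABA  (n_A = 8, n_B = 8)
Step 2: Count runs R = 7.
Step 3: Under H0 (random ordering), E[R] = 2*n_A*n_B/(n_A+n_B) + 1 = 2*8*8/16 + 1 = 9.0000.
        Var[R] = 2*n_A*n_B*(2*n_A*n_B - n_A - n_B) / ((n_A+n_B)^2 * (n_A+n_B-1)) = 14336/3840 = 3.7333.
        SD[R] = 1.9322.
Step 4: Continuity-corrected z = (R + 0.5 - E[R]) / SD[R] = (7 + 0.5 - 9.0000) / 1.9322 = -0.7763.
Step 5: Two-sided p-value via normal approximation = 2*(1 - Phi(|z|)) = 0.437558.
Step 6: alpha = 0.1. fail to reject H0.

R = 7, z = -0.7763, p = 0.437558, fail to reject H0.


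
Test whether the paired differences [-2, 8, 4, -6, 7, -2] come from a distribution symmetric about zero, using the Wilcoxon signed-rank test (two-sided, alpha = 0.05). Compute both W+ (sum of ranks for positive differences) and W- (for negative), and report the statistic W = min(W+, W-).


Step 1: Drop any zero differences (none here) and take |d_i|.
|d| = [2, 8, 4, 6, 7, 2]
Step 2: Midrank |d_i| (ties get averaged ranks).
ranks: |2|->1.5, |8|->6, |4|->3, |6|->4, |7|->5, |2|->1.5
Step 3: Attach original signs; sum ranks with positive sign and with negative sign.
W+ = 6 + 3 + 5 = 14
W- = 1.5 + 4 + 1.5 = 7
(Check: W+ + W- = 21 should equal n(n+1)/2 = 21.)
Step 4: Test statistic W = min(W+, W-) = 7.
Step 5: Ties in |d|, so use the tie-corrected normal approximation.
        E[W] = n(n+1)/4 = 6*7/4 = 10.5.
        Tie groups: |d|=2 (t=2); sum(t^3 - t) = 6.
        Var[W] = n(n+1)(2n+1)/24 - sum(t^3-t)/48 = 546/24 - 6/48 = 22.625.
        z = (W - E[W]) / sqrt(Var[W]) = (7 - 10.5) / 4.7566 = -0.7358.
        Two-sided p = 2*Phi(z) = 0.461838.
Step 6: alpha = 0.05. fail to reject H0.

W+ = 14, W- = 7, W = min = 7, p = 0.461838, fail to reject H0.


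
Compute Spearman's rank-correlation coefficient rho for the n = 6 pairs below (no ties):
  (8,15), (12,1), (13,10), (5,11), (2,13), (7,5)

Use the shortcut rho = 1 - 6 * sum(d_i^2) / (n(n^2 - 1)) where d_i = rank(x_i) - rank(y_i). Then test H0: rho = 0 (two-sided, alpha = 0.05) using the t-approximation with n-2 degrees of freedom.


Step 1: Rank x and y separately (midranks; no ties here).
rank(x): 8->4, 12->5, 13->6, 5->2, 2->1, 7->3
rank(y): 15->6, 1->1, 10->3, 11->4, 13->5, 5->2
Step 2: d_i = R_x(i) - R_y(i); compute d_i^2.
  (4-6)^2=4, (5-1)^2=16, (6-3)^2=9, (2-4)^2=4, (1-5)^2=16, (3-2)^2=1
sum(d^2) = 50.
Step 3: rho = 1 - 6*50 / (6*(6^2 - 1)) = 1 - 300/210 = -0.428571.
Step 4: Under H0, t = rho * sqrt((n-2)/(1-rho^2)) = -0.9487 ~ t(4).
Step 5: Two-sided p-value from the t-distribution with 4 df = 0.396501.
Step 6: alpha = 0.05. fail to reject H0.

rho = -0.4286, p = 0.396501, fail to reject H0 at alpha = 0.05.


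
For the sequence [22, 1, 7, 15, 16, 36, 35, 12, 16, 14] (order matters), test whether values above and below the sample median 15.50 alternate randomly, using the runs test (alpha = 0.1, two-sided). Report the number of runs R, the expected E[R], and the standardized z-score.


Step 1: Compute median = 15.50; label A = above, B = below.
Labels in order: ABBBAAABAB  (n_A = 5, n_B = 5)
Step 2: Count runs R = 6.
Step 3: Under H0 (random ordering), E[R] = 2*n_A*n_B/(n_A+n_B) + 1 = 2*5*5/10 + 1 = 6.0000.
        Var[R] = 2*n_A*n_B*(2*n_A*n_B - n_A - n_B) / ((n_A+n_B)^2 * (n_A+n_B-1)) = 2000/900 = 2.2222.
        SD[R] = 1.4907.
Step 4: R = E[R], so z = 0 with no continuity correction.
Step 5: Two-sided p-value via normal approximation = 2*(1 - Phi(|z|)) = 1.000000.
Step 6: alpha = 0.1. fail to reject H0.

R = 6, z = 0.0000, p = 1.000000, fail to reject H0.


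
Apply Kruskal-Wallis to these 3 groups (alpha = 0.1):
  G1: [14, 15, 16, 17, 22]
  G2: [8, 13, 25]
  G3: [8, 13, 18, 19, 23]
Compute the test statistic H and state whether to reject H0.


Step 1: Combine all N = 13 observations and assign midranks.
sorted (value, group, rank): (8,G2,1.5), (8,G3,1.5), (13,G2,3.5), (13,G3,3.5), (14,G1,5), (15,G1,6), (16,G1,7), (17,G1,8), (18,G3,9), (19,G3,10), (22,G1,11), (23,G3,12), (25,G2,13)
Step 2: Sum ranks within each group.
R_1 = 37 (n_1 = 5)
R_2 = 18 (n_2 = 3)
R_3 = 36 (n_3 = 5)
Step 3: H = 12/(N(N+1)) * sum(R_i^2/n_i) - 3(N+1)
     = 12/(13*14) * (37^2/5 + 18^2/3 + 36^2/5) - 3*14
     = 0.065934 * 641 - 42
     = 0.263736.
Step 4: Ties present; correction factor C = 1 - 12/(13^3 - 13) = 0.994505. Corrected H = 0.263736 / 0.994505 = 0.265193.
Step 5: Under H0, H ~ chi^2(2); p-value = 0.875818.
Step 6: alpha = 0.1. fail to reject H0.

H = 0.2652, df = 2, p = 0.875818, fail to reject H0.


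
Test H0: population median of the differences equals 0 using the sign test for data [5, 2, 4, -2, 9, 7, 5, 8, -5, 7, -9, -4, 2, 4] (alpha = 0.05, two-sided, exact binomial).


Step 1: Discard zero differences. Original n = 14; n_eff = number of nonzero differences = 14.
Nonzero differences (with sign): +5, +2, +4, -2, +9, +7, +5, +8, -5, +7, -9, -4, +2, +4
Step 2: Count signs: positive = 10, negative = 4.
Step 3: Under H0: P(positive) = 0.5, so the number of positives S ~ Bin(14, 0.5).
Step 4: Two-sided exact p-value = sum of Bin(14,0.5) probabilities at or below the observed probability = 0.179565.
Step 5: alpha = 0.05. fail to reject H0.

n_eff = 14, pos = 10, neg = 4, p = 0.179565, fail to reject H0.


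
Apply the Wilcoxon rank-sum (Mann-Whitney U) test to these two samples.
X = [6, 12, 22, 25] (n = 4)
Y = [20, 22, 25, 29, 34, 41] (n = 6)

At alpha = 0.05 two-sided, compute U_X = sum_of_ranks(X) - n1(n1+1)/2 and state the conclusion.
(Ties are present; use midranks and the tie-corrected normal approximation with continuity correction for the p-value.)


Step 1: Combine and sort all 10 observations; assign midranks.
sorted (value, group): (6,X), (12,X), (20,Y), (22,X), (22,Y), (25,X), (25,Y), (29,Y), (34,Y), (41,Y)
ranks: 6->1, 12->2, 20->3, 22->4.5, 22->4.5, 25->6.5, 25->6.5, 29->8, 34->9, 41->10
Step 2: Rank sum for X: R1 = 1 + 2 + 4.5 + 6.5 = 14.
Step 3: U_X = R1 - n1(n1+1)/2 = 14 - 4*5/2 = 14 - 10 = 4.
       U_Y = n1*n2 - U_X = 24 - 4 = 20.
Step 4: Ties are present, so use the tie-corrected normal approximation (with continuity correction) for the p-value.
Step 5: p-value = 0.107663; compare to alpha = 0.05. fail to reject H0.

U_X = 4, p = 0.107663, fail to reject H0 at alpha = 0.05.


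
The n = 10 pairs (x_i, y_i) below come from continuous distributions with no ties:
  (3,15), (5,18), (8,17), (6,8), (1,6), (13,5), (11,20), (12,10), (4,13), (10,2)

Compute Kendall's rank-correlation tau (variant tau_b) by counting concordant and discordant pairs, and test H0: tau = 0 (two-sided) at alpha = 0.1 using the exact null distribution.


Step 1: Enumerate the 45 unordered pairs (i,j) with i<j and classify each by sign(x_j-x_i) * sign(y_j-y_i).
  (1,2):dx=+2,dy=+3->C; (1,3):dx=+5,dy=+2->C; (1,4):dx=+3,dy=-7->D; (1,5):dx=-2,dy=-9->C
  (1,6):dx=+10,dy=-10->D; (1,7):dx=+8,dy=+5->C; (1,8):dx=+9,dy=-5->D; (1,9):dx=+1,dy=-2->D
  (1,10):dx=+7,dy=-13->D; (2,3):dx=+3,dy=-1->D; (2,4):dx=+1,dy=-10->D; (2,5):dx=-4,dy=-12->C
  (2,6):dx=+8,dy=-13->D; (2,7):dx=+6,dy=+2->C; (2,8):dx=+7,dy=-8->D; (2,9):dx=-1,dy=-5->C
  (2,10):dx=+5,dy=-16->D; (3,4):dx=-2,dy=-9->C; (3,5):dx=-7,dy=-11->C; (3,6):dx=+5,dy=-12->D
  (3,7):dx=+3,dy=+3->C; (3,8):dx=+4,dy=-7->D; (3,9):dx=-4,dy=-4->C; (3,10):dx=+2,dy=-15->D
  (4,5):dx=-5,dy=-2->C; (4,6):dx=+7,dy=-3->D; (4,7):dx=+5,dy=+12->C; (4,8):dx=+6,dy=+2->C
  (4,9):dx=-2,dy=+5->D; (4,10):dx=+4,dy=-6->D; (5,6):dx=+12,dy=-1->D; (5,7):dx=+10,dy=+14->C
  (5,8):dx=+11,dy=+4->C; (5,9):dx=+3,dy=+7->C; (5,10):dx=+9,dy=-4->D; (6,7):dx=-2,dy=+15->D
  (6,8):dx=-1,dy=+5->D; (6,9):dx=-9,dy=+8->D; (6,10):dx=-3,dy=-3->C; (7,8):dx=+1,dy=-10->D
  (7,9):dx=-7,dy=-7->C; (7,10):dx=-1,dy=-18->C; (8,9):dx=-8,dy=+3->D; (8,10):dx=-2,dy=-8->C
  (9,10):dx=+6,dy=-11->D
Step 2: C = 21, D = 24, total pairs = 45.
Step 3: tau = (C - D)/(n(n-1)/2) = (21 - 24)/45 = -0.066667.
Step 4: Exact two-sided p-value (enumerate n! = 3628800 permutations of y under H0): p = 0.861801.
Step 5: alpha = 0.1. fail to reject H0.

tau_b = -0.0667 (C=21, D=24), p = 0.861801, fail to reject H0.


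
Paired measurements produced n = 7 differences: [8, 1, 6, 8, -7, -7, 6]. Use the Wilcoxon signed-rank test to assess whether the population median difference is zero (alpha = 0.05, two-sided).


Step 1: Drop any zero differences (none here) and take |d_i|.
|d| = [8, 1, 6, 8, 7, 7, 6]
Step 2: Midrank |d_i| (ties get averaged ranks).
ranks: |8|->6.5, |1|->1, |6|->2.5, |8|->6.5, |7|->4.5, |7|->4.5, |6|->2.5
Step 3: Attach original signs; sum ranks with positive sign and with negative sign.
W+ = 6.5 + 1 + 2.5 + 6.5 + 2.5 = 19
W- = 4.5 + 4.5 = 9
(Check: W+ + W- = 28 should equal n(n+1)/2 = 28.)
Step 4: Test statistic W = min(W+, W-) = 9.
Step 5: Ties in |d|, so use the tie-corrected normal approximation.
        E[W] = n(n+1)/4 = 7*8/4 = 14.
        Tie groups: |d|=6 (t=2), |d|=7 (t=2), |d|=8 (t=2); sum(t^3 - t) = 18.
        Var[W] = n(n+1)(2n+1)/24 - sum(t^3-t)/48 = 840/24 - 18/48 = 34.625.
        z = (W - E[W]) / sqrt(Var[W]) = (9 - 14) / 5.8843 = -0.8497.
        Two-sided p = 2*Phi(z) = 0.395482.
Step 6: alpha = 0.05. fail to reject H0.

W+ = 19, W- = 9, W = min = 9, p = 0.395482, fail to reject H0.


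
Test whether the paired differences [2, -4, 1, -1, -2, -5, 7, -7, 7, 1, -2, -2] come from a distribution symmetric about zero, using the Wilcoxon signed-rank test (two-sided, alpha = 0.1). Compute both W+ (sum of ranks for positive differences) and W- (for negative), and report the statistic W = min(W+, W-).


Step 1: Drop any zero differences (none here) and take |d_i|.
|d| = [2, 4, 1, 1, 2, 5, 7, 7, 7, 1, 2, 2]
Step 2: Midrank |d_i| (ties get averaged ranks).
ranks: |2|->5.5, |4|->8, |1|->2, |1|->2, |2|->5.5, |5|->9, |7|->11, |7|->11, |7|->11, |1|->2, |2|->5.5, |2|->5.5
Step 3: Attach original signs; sum ranks with positive sign and with negative sign.
W+ = 5.5 + 2 + 11 + 11 + 2 = 31.5
W- = 8 + 2 + 5.5 + 9 + 11 + 5.5 + 5.5 = 46.5
(Check: W+ + W- = 78 should equal n(n+1)/2 = 78.)
Step 4: Test statistic W = min(W+, W-) = 31.5.
Step 5: Ties in |d|, so use the tie-corrected normal approximation.
        E[W] = n(n+1)/4 = 12*13/4 = 39.
        Tie groups: |d|=1 (t=3), |d|=2 (t=4), |d|=7 (t=3); sum(t^3 - t) = 108.
        Var[W] = n(n+1)(2n+1)/24 - sum(t^3-t)/48 = 3900/24 - 108/48 = 160.25.
        z = (W - E[W]) / sqrt(Var[W]) = (31.5 - 39) / 12.6590 = -0.5925.
        Two-sided p = 2*Phi(z) = 0.553540.
Step 6: alpha = 0.1. fail to reject H0.

W+ = 31.5, W- = 46.5, W = min = 31.5, p = 0.553540, fail to reject H0.


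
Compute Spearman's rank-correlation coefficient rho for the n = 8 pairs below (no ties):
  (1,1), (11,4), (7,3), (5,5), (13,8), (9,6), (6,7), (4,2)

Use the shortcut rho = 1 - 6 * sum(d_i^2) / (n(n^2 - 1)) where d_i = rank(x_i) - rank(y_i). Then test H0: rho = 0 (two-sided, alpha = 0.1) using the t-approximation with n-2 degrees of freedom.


Step 1: Rank x and y separately (midranks; no ties here).
rank(x): 1->1, 11->7, 7->5, 5->3, 13->8, 9->6, 6->4, 4->2
rank(y): 1->1, 4->4, 3->3, 5->5, 8->8, 6->6, 7->7, 2->2
Step 2: d_i = R_x(i) - R_y(i); compute d_i^2.
  (1-1)^2=0, (7-4)^2=9, (5-3)^2=4, (3-5)^2=4, (8-8)^2=0, (6-6)^2=0, (4-7)^2=9, (2-2)^2=0
sum(d^2) = 26.
Step 3: rho = 1 - 6*26 / (8*(8^2 - 1)) = 1 - 156/504 = 0.690476.
Step 4: Under H0, t = rho * sqrt((n-2)/(1-rho^2)) = 2.3382 ~ t(6).
Step 5: Two-sided p-value from the t-distribution with 6 df = 0.057990.
Step 6: alpha = 0.1. reject H0.

rho = 0.6905, p = 0.057990, reject H0 at alpha = 0.1.


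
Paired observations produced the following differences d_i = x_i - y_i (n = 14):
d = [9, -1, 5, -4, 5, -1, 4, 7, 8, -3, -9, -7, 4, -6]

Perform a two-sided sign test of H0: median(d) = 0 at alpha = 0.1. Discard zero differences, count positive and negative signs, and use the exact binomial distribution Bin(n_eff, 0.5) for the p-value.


Step 1: Discard zero differences. Original n = 14; n_eff = number of nonzero differences = 14.
Nonzero differences (with sign): +9, -1, +5, -4, +5, -1, +4, +7, +8, -3, -9, -7, +4, -6
Step 2: Count signs: positive = 7, negative = 7.
Step 3: Under H0: P(positive) = 0.5, so the number of positives S ~ Bin(14, 0.5).
Step 4: Two-sided exact p-value = sum of Bin(14,0.5) probabilities at or below the observed probability = 1.000000.
Step 5: alpha = 0.1. fail to reject H0.

n_eff = 14, pos = 7, neg = 7, p = 1.000000, fail to reject H0.


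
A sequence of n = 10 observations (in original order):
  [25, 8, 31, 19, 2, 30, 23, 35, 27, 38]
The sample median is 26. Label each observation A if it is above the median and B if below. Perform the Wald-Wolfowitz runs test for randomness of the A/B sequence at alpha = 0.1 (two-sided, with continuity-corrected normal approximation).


Step 1: Compute median = 26; label A = above, B = below.
Labels in order: BBABBABAAA  (n_A = 5, n_B = 5)
Step 2: Count runs R = 6.
Step 3: Under H0 (random ordering), E[R] = 2*n_A*n_B/(n_A+n_B) + 1 = 2*5*5/10 + 1 = 6.0000.
        Var[R] = 2*n_A*n_B*(2*n_A*n_B - n_A - n_B) / ((n_A+n_B)^2 * (n_A+n_B-1)) = 2000/900 = 2.2222.
        SD[R] = 1.4907.
Step 4: R = E[R], so z = 0 with no continuity correction.
Step 5: Two-sided p-value via normal approximation = 2*(1 - Phi(|z|)) = 1.000000.
Step 6: alpha = 0.1. fail to reject H0.

R = 6, z = 0.0000, p = 1.000000, fail to reject H0.


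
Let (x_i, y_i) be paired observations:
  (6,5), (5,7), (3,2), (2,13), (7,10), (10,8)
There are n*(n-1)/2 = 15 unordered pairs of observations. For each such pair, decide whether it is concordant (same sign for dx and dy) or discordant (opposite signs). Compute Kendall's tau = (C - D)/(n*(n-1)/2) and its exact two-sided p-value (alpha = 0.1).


Step 1: Enumerate the 15 unordered pairs (i,j) with i<j and classify each by sign(x_j-x_i) * sign(y_j-y_i).
  (1,2):dx=-1,dy=+2->D; (1,3):dx=-3,dy=-3->C; (1,4):dx=-4,dy=+8->D; (1,5):dx=+1,dy=+5->C
  (1,6):dx=+4,dy=+3->C; (2,3):dx=-2,dy=-5->C; (2,4):dx=-3,dy=+6->D; (2,5):dx=+2,dy=+3->C
  (2,6):dx=+5,dy=+1->C; (3,4):dx=-1,dy=+11->D; (3,5):dx=+4,dy=+8->C; (3,6):dx=+7,dy=+6->C
  (4,5):dx=+5,dy=-3->D; (4,6):dx=+8,dy=-5->D; (5,6):dx=+3,dy=-2->D
Step 2: C = 8, D = 7, total pairs = 15.
Step 3: tau = (C - D)/(n(n-1)/2) = (8 - 7)/15 = 0.066667.
Step 4: Exact two-sided p-value (enumerate n! = 720 permutations of y under H0): p = 1.000000.
Step 5: alpha = 0.1. fail to reject H0.

tau_b = 0.0667 (C=8, D=7), p = 1.000000, fail to reject H0.


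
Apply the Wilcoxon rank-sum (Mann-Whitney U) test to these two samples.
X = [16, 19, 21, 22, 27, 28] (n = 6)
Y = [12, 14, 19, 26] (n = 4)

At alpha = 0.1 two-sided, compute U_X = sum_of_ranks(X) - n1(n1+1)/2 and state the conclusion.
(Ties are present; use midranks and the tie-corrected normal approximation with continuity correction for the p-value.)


Step 1: Combine and sort all 10 observations; assign midranks.
sorted (value, group): (12,Y), (14,Y), (16,X), (19,X), (19,Y), (21,X), (22,X), (26,Y), (27,X), (28,X)
ranks: 12->1, 14->2, 16->3, 19->4.5, 19->4.5, 21->6, 22->7, 26->8, 27->9, 28->10
Step 2: Rank sum for X: R1 = 3 + 4.5 + 6 + 7 + 9 + 10 = 39.5.
Step 3: U_X = R1 - n1(n1+1)/2 = 39.5 - 6*7/2 = 39.5 - 21 = 18.5.
       U_Y = n1*n2 - U_X = 24 - 18.5 = 5.5.
Step 4: Ties are present, so use the tie-corrected normal approximation (with continuity correction) for the p-value.
Step 5: p-value = 0.199458; compare to alpha = 0.1. fail to reject H0.

U_X = 18.5, p = 0.199458, fail to reject H0 at alpha = 0.1.
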